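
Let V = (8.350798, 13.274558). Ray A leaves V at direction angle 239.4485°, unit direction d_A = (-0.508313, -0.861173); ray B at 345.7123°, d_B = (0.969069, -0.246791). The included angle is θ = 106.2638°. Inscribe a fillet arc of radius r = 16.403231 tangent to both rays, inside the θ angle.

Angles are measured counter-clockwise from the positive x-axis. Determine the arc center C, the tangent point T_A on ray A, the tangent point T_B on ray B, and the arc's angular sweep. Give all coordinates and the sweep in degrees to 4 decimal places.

center=(16.2237,-5.6572) T_A=(2.0977,2.6807) T_B=(20.2719,10.2386) sweep=73.7362

bisector direction at 292.5804° = (0.383979,-0.923342)
center distance |VC| = r/sin(θ/2) = 16.403231/sin(53.1319°) = 20.503556
C = V + |VC|·bis = (16.2237,-5.6572)
T_A = V + ((C−V)·d_A)·d_A = V + 12.3016·d_A = (2.0977,2.6807)
T_B = V + ((C−V)·d_B)·d_B = V + 12.3016·d_B = (20.2719,10.2386)
sweep = 180° − θ = 73.7362°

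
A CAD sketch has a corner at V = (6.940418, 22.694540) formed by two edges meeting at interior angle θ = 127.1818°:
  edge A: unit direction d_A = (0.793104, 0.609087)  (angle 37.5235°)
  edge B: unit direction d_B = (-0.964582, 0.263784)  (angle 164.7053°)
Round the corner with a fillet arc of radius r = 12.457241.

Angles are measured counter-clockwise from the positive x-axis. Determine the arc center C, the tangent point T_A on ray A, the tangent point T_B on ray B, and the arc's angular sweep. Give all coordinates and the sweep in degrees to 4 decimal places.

bisector direction at 101.1144° = (-0.192769,0.981244)
center distance |VC| = r/sin(θ/2) = 12.457241/sin(63.5909°) = 13.908742
C = V + |VC|·bis = (4.2592,36.3424)
T_A = V + ((C−V)·d_A)·d_A = V + 6.1863·d_A = (11.8468,26.4625)
T_B = V + ((C−V)·d_B)·d_B = V + 6.1863·d_B = (0.9732,24.3264)
sweep = 180° − θ = 52.8182°

center=(4.2592,36.3424) T_A=(11.8468,26.4625) T_B=(0.9732,24.3264) sweep=52.8182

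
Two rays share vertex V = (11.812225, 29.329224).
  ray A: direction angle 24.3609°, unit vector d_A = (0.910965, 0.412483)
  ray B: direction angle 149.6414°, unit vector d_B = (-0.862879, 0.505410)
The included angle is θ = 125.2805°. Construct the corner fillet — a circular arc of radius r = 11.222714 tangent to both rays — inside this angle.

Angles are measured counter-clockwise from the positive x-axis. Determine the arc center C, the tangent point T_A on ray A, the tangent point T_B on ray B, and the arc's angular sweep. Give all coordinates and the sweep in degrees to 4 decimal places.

bisector direction at 87.0011° = (0.052316,0.998631)
center distance |VC| = r/sin(θ/2) = 11.222714/sin(62.6403°) = 12.636221
C = V + |VC|·bis = (12.4733,41.9481)
T_A = V + ((C−V)·d_A)·d_A = V + 5.8073·d_A = (17.1025,31.7246)
T_B = V + ((C−V)·d_B)·d_B = V + 5.8073·d_B = (6.8012,32.2643)
sweep = 180° − θ = 54.7195°

center=(12.4733,41.9481) T_A=(17.1025,31.7246) T_B=(6.8012,32.2643) sweep=54.7195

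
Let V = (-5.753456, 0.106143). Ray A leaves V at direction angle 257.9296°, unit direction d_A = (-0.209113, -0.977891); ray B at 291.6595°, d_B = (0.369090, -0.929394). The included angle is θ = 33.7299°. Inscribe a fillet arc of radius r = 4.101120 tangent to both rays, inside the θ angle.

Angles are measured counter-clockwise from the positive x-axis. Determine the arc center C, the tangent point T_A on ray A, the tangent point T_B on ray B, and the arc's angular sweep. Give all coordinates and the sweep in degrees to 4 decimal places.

bisector direction at 274.7945° = (0.083583,-0.996501)
center distance |VC| = r/sin(θ/2) = 4.101120/sin(16.8650°) = 14.136099
C = V + |VC|·bis = (-4.5719,-13.9805)
T_A = V + ((C−V)·d_A)·d_A = V + 13.5281·d_A = (-8.5824,-13.1229)
T_B = V + ((C−V)·d_B)·d_B = V + 13.5281·d_B = (-0.7604,-12.4668)
sweep = 180° − θ = 146.2701°

center=(-4.5719,-13.9805) T_A=(-8.5824,-13.1229) T_B=(-0.7604,-12.4668) sweep=146.2701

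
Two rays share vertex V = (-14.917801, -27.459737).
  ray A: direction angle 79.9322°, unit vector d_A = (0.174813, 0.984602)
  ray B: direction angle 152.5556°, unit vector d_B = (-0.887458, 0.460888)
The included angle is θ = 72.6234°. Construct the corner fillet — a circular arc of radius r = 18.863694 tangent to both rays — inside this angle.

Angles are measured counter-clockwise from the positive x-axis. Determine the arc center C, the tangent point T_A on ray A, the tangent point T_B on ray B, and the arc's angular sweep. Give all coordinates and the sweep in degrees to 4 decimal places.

center=(-29.0038,1.1115) T_A=(-10.4305,-2.1862) T_B=(-37.6978,-15.6293) sweep=107.3766

bisector direction at 116.2439° = (-0.442193,0.896920)
center distance |VC| = r/sin(θ/2) = 18.863694/sin(36.3117°) = 31.854784
C = V + |VC|·bis = (-29.0038,1.1115)
T_A = V + ((C−V)·d_A)·d_A = V + 25.6688·d_A = (-10.4305,-2.1862)
T_B = V + ((C−V)·d_B)·d_B = V + 25.6688·d_B = (-37.6978,-15.6293)
sweep = 180° − θ = 107.3766°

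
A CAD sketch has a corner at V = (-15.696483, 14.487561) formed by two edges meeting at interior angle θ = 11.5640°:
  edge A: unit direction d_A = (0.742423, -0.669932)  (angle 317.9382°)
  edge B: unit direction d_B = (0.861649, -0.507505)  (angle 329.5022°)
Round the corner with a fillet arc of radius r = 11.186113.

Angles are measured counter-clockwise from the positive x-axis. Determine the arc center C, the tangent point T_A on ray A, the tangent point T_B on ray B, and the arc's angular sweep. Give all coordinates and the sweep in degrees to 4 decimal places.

bisector direction at 323.7202° = (0.806137,-0.591729)
center distance |VC| = r/sin(θ/2) = 11.186113/sin(5.7820°) = 111.035315
C = V + |VC|·bis = (73.8132,-51.2153)
T_A = V + ((C−V)·d_A)·d_A = V + 110.4704·d_A = (66.3193,-59.5201)
T_B = V + ((C−V)·d_B)·d_B = V + 110.4704·d_B = (79.4902,-41.5768)
sweep = 180° − θ = 168.4360°

center=(73.8132,-51.2153) T_A=(66.3193,-59.5201) T_B=(79.4902,-41.5768) sweep=168.4360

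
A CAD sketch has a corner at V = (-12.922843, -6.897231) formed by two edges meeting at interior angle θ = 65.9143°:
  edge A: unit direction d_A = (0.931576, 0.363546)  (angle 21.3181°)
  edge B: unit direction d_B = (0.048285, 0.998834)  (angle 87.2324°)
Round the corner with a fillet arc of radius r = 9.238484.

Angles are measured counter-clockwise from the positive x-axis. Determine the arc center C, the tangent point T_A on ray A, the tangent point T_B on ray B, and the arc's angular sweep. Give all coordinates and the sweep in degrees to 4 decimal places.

bisector direction at 54.2753° = (0.583892,0.811831)
center distance |VC| = r/sin(θ/2) = 9.238484/sin(32.9571°) = 16.982143
C = V + |VC|·bis = (-3.0071,6.8894)
T_A = V + ((C−V)·d_A)·d_A = V + 14.2493·d_A = (0.3515,-1.7169)
T_B = V + ((C−V)·d_B)·d_B = V + 14.2493·d_B = (-12.2348,7.3355)
sweep = 180° − θ = 114.0857°

center=(-3.0071,6.8894) T_A=(0.3515,-1.7169) T_B=(-12.2348,7.3355) sweep=114.0857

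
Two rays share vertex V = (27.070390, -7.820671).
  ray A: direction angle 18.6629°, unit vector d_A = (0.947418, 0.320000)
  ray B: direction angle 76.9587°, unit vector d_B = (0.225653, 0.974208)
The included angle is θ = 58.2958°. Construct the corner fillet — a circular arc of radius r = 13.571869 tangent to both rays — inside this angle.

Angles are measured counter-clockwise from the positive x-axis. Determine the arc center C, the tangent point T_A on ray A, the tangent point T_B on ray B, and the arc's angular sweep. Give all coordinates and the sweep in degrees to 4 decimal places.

center=(45.7837,12.8250) T_A=(50.1267,-0.0332) T_B=(32.5619,15.8876) sweep=121.7042

bisector direction at 47.8108° = (0.671581,0.740931)
center distance |VC| = r/sin(θ/2) = 13.571869/sin(29.1479°) = 27.864555
C = V + |VC|·bis = (45.7837,12.8250)
T_A = V + ((C−V)·d_A)·d_A = V + 24.3359·d_A = (50.1267,-0.0332)
T_B = V + ((C−V)·d_B)·d_B = V + 24.3359·d_B = (32.5619,15.8876)
sweep = 180° − θ = 121.7042°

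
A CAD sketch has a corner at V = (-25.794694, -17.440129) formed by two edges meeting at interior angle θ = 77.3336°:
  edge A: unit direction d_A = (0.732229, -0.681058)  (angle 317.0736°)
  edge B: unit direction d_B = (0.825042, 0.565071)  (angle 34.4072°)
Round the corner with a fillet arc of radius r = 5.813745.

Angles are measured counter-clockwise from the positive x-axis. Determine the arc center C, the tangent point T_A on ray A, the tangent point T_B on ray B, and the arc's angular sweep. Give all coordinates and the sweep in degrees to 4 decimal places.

bisector direction at 355.7404° = (0.997238,-0.074276)
center distance |VC| = r/sin(θ/2) = 5.813745/sin(38.6668°) = 9.305114
C = V + |VC|·bis = (-16.5153,-18.1313)
T_A = V + ((C−V)·d_A)·d_A = V + 7.2654·d_A = (-20.4748,-22.3883)
T_B = V + ((C−V)·d_B)·d_B = V + 7.2654·d_B = (-19.8005,-13.3347)
sweep = 180° − θ = 102.6664°

center=(-16.5153,-18.1313) T_A=(-20.4748,-22.3883) T_B=(-19.8005,-13.3347) sweep=102.6664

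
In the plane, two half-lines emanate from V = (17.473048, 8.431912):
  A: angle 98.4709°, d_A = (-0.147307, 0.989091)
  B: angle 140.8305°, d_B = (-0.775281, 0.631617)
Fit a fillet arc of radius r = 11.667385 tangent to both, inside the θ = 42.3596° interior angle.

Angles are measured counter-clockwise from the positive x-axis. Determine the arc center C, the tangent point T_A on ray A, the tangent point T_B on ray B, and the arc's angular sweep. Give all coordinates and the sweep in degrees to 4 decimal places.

center=(1.4973,36.4965) T_A=(13.0374,38.2152) T_B=(-5.8721,27.4510) sweep=137.6404

bisector direction at 119.6507° = (-0.494711,0.869058)
center distance |VC| = r/sin(θ/2) = 11.667385/sin(21.1798°) = 32.293161
C = V + |VC|·bis = (1.4973,36.4965)
T_A = V + ((C−V)·d_A)·d_A = V + 30.1118·d_A = (13.0374,38.2152)
T_B = V + ((C−V)·d_B)·d_B = V + 30.1118·d_B = (-5.8721,27.4510)
sweep = 180° − θ = 137.6404°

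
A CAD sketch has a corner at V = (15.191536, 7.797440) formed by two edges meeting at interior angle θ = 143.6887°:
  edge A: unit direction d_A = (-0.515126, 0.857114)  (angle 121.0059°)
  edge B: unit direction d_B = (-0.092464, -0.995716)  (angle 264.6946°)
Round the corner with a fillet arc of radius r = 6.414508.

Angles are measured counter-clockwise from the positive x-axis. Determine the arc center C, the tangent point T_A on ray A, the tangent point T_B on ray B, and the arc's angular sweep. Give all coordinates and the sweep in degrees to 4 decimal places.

bisector direction at 192.8503° = (-0.974955,-0.222404)
center distance |VC| = r/sin(θ/2) = 6.414508/sin(71.8444°) = 6.750596
C = V + |VC|·bis = (8.6100,6.2961)
T_A = V + ((C−V)·d_A)·d_A = V + 2.1035·d_A = (14.1080,9.6004)
T_B = V + ((C−V)·d_B)·d_B = V + 2.1035·d_B = (14.9970,5.7030)
sweep = 180° − θ = 36.3113°

center=(8.6100,6.2961) T_A=(14.1080,9.6004) T_B=(14.9970,5.7030) sweep=36.3113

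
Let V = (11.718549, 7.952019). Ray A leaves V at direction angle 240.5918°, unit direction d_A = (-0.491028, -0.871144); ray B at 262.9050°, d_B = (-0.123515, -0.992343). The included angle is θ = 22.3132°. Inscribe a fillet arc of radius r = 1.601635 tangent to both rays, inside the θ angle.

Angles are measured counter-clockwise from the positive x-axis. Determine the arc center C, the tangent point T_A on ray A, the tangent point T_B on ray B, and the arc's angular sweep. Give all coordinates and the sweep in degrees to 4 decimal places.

bisector direction at 251.7484° = (-0.313190,-0.949690)
center distance |VC| = r/sin(θ/2) = 1.601635/sin(11.1566°) = 8.277558
C = V + |VC|·bis = (9.1261,0.0909)
T_A = V + ((C−V)·d_A)·d_A = V + 8.1211·d_A = (7.7308,0.8774)
T_B = V + ((C−V)·d_B)·d_B = V + 8.1211·d_B = (10.7155,-0.1069)
sweep = 180° − θ = 157.6868°

center=(9.1261,0.0909) T_A=(7.7308,0.8774) T_B=(10.7155,-0.1069) sweep=157.6868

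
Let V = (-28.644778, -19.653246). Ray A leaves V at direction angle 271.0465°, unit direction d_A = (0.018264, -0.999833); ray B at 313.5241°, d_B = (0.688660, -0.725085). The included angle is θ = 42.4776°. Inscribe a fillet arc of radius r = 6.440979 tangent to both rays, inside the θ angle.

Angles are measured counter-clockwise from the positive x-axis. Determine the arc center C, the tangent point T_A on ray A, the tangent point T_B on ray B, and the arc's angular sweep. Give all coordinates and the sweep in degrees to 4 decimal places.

center=(-21.9022,-36.1054) T_A=(-28.3421,-36.2230) T_B=(-17.2319,-31.6697) sweep=137.5224

bisector direction at 292.2853° = (0.379219,-0.925307)
center distance |VC| = r/sin(θ/2) = 6.440979/sin(21.2388°) = 17.780193
C = V + |VC|·bis = (-21.9022,-36.1054)
T_A = V + ((C−V)·d_A)·d_A = V + 16.5725·d_A = (-28.3421,-36.2230)
T_B = V + ((C−V)·d_B)·d_B = V + 16.5725·d_B = (-17.2319,-31.6697)
sweep = 180° − θ = 137.5224°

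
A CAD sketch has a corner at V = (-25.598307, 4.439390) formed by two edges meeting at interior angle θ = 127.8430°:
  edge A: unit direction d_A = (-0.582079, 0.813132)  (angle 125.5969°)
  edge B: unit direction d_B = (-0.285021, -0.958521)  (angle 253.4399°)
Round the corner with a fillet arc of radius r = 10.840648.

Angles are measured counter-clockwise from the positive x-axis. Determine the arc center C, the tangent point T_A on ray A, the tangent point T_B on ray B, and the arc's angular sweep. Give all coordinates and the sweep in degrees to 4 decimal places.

center=(-37.5015,2.4435) T_A=(-28.6867,8.7537) T_B=(-27.1106,-0.6463) sweep=52.1570

bisector direction at 189.5184° = (-0.986233,-0.165364)
center distance |VC| = r/sin(θ/2) = 10.840648/sin(63.9215°) = 12.069403
C = V + |VC|·bis = (-37.5015,2.4435)
T_A = V + ((C−V)·d_A)·d_A = V + 5.3057·d_A = (-28.6867,8.7537)
T_B = V + ((C−V)·d_B)·d_B = V + 5.3057·d_B = (-27.1106,-0.6463)
sweep = 180° − θ = 52.1570°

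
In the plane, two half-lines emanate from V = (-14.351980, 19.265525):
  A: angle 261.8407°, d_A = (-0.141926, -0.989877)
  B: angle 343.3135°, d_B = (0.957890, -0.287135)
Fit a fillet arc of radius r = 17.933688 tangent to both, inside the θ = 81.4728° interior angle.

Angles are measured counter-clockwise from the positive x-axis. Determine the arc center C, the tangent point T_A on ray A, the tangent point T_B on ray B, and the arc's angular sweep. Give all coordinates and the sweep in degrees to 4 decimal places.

bisector direction at 302.5771° = (0.538434,-0.842668)
center distance |VC| = r/sin(θ/2) = 17.933688/sin(40.7364°) = 27.481214
C = V + |VC|·bis = (0.4448,-3.8920)
T_A = V + ((C−V)·d_A)·d_A = V + 20.8231·d_A = (-17.3073,-1.3468)
T_B = V + ((C−V)·d_B)·d_B = V + 20.8231·d_B = (5.5942,13.2865)
sweep = 180° − θ = 98.5272°

center=(0.4448,-3.8920) T_A=(-17.3073,-1.3468) T_B=(5.5942,13.2865) sweep=98.5272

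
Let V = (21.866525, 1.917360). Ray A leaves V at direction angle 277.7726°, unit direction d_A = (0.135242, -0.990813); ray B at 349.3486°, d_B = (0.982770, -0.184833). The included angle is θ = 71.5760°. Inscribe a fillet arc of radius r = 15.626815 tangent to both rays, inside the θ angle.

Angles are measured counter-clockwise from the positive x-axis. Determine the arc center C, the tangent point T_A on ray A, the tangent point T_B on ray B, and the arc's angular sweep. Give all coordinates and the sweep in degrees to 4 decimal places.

center=(40.2814,-17.4468) T_A=(24.7981,-19.5602) T_B=(43.1697,-2.0892) sweep=108.4240

bisector direction at 313.5606° = (0.689121,-0.724646)
center distance |VC| = r/sin(θ/2) = 15.626815/sin(35.7880°) = 26.722198
C = V + |VC|·bis = (40.2814,-17.4468)
T_A = V + ((C−V)·d_A)·d_A = V + 21.6767·d_A = (24.7981,-19.5602)
T_B = V + ((C−V)·d_B)·d_B = V + 21.6767·d_B = (43.1697,-2.0892)
sweep = 180° − θ = 108.4240°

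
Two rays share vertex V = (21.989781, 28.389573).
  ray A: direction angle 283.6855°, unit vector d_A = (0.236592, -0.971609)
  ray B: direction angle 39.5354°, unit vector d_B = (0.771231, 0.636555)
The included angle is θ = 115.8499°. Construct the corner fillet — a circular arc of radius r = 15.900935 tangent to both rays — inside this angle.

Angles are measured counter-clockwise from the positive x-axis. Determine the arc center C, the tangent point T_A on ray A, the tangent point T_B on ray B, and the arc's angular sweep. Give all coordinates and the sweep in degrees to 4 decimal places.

bisector direction at 341.6104° = (0.948934,-0.315476)
center distance |VC| = r/sin(θ/2) = 15.900935/sin(57.9250°) = 18.765415
C = V + |VC|·bis = (39.7969,22.4695)
T_A = V + ((C−V)·d_A)·d_A = V + 9.9650·d_A = (24.3474,18.7075)
T_B = V + ((C−V)·d_B)·d_B = V + 9.9650·d_B = (29.6751,34.7328)
sweep = 180° − θ = 64.1501°

center=(39.7969,22.4695) T_A=(24.3474,18.7075) T_B=(29.6751,34.7328) sweep=64.1501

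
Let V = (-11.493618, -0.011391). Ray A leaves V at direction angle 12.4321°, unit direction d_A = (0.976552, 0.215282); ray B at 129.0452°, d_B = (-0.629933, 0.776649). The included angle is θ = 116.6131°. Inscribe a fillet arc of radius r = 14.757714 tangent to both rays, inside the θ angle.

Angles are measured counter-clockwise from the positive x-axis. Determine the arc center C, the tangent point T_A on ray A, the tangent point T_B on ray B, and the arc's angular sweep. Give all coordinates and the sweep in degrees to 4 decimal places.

bisector direction at 70.7387° = (0.329878,0.944024)
center distance |VC| = r/sin(θ/2) = 14.757714/sin(58.3066°) = 17.344240
C = V + |VC|·bis = (-5.7721,16.3620)
T_A = V + ((C−V)·d_A)·d_A = V + 9.1122·d_A = (-2.5951,1.9503)
T_B = V + ((C−V)·d_B)·d_B = V + 9.1122·d_B = (-17.2337,7.0656)
sweep = 180° − θ = 63.3869°

center=(-5.7721,16.3620) T_A=(-2.5951,1.9503) T_B=(-17.2337,7.0656) sweep=63.3869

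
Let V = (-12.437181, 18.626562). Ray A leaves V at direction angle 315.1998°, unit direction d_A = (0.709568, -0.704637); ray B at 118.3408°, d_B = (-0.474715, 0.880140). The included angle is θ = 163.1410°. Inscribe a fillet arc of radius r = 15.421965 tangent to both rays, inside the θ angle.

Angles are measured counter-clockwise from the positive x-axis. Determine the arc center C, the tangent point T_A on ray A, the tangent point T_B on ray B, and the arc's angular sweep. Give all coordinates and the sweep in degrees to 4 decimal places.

bisector direction at 36.7703° = (0.801042,0.598608)
center distance |VC| = r/sin(θ/2) = 15.421965/sin(81.5705°) = 15.590388
C = V + |VC|·bis = (0.0514,27.9591)
T_A = V + ((C−V)·d_A)·d_A = V + 2.2854·d_A = (-10.8155,17.0162)
T_B = V + ((C−V)·d_B)·d_B = V + 2.2854·d_B = (-13.5221,20.6381)
sweep = 180° − θ = 16.8590°

center=(0.0514,27.9591) T_A=(-10.8155,17.0162) T_B=(-13.5221,20.6381) sweep=16.8590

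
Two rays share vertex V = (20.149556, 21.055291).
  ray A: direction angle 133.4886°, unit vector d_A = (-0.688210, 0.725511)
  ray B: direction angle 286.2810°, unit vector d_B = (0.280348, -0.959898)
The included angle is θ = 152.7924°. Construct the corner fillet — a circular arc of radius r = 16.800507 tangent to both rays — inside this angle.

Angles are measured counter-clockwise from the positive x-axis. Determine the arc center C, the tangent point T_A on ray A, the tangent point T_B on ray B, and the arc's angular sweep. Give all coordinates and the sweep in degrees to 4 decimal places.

bisector direction at 209.8848° = (-0.867029,-0.498258)
center distance |VC| = r/sin(θ/2) = 16.800507/sin(76.3962°) = 17.285443
C = V + |VC|·bis = (5.1626,12.4427)
T_A = V + ((C−V)·d_A)·d_A = V + 4.0656·d_A = (17.3515,24.0050)
T_B = V + ((C−V)·d_B)·d_B = V + 4.0656·d_B = (21.2894,17.1527)
sweep = 180° − θ = 27.2076°

center=(5.1626,12.4427) T_A=(17.3515,24.0050) T_B=(21.2894,17.1527) sweep=27.2076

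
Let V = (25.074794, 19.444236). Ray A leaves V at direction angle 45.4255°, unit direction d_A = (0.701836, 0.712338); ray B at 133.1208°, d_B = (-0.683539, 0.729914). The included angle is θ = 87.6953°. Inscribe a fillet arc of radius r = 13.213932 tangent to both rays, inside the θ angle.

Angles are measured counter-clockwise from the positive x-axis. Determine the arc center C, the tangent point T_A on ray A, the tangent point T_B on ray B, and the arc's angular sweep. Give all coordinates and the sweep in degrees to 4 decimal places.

center=(25.3168,38.5175) T_A=(34.7296,29.2435) T_B=(15.6717,29.4853) sweep=92.3047

bisector direction at 89.2732° = (0.012686,0.999920)
center distance |VC| = r/sin(θ/2) = 13.213932/sin(43.8477°) = 19.074792
C = V + |VC|·bis = (25.3168,38.5175)
T_A = V + ((C−V)·d_A)·d_A = V + 13.7564·d_A = (34.7296,29.2435)
T_B = V + ((C−V)·d_B)·d_B = V + 13.7564·d_B = (15.6717,29.4853)
sweep = 180° − θ = 92.3047°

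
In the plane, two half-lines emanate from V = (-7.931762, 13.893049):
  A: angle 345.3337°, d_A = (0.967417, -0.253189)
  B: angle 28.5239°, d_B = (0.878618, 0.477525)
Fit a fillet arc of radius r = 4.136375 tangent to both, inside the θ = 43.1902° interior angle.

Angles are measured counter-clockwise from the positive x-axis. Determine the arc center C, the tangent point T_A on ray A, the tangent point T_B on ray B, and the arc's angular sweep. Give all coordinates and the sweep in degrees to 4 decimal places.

center=(3.2249,15.2488) T_A=(2.1776,11.2472) T_B=(1.2497,18.8831) sweep=136.8098

bisector direction at 6.9288° = (0.992697,0.120636)
center distance |VC| = r/sin(θ/2) = 4.136375/sin(21.5951°) = 11.238774
C = V + |VC|·bis = (3.2249,15.2488)
T_A = V + ((C−V)·d_A)·d_A = V + 10.4499·d_A = (2.1776,11.2472)
T_B = V + ((C−V)·d_B)·d_B = V + 10.4499·d_B = (1.2497,18.8831)
sweep = 180° − θ = 136.8098°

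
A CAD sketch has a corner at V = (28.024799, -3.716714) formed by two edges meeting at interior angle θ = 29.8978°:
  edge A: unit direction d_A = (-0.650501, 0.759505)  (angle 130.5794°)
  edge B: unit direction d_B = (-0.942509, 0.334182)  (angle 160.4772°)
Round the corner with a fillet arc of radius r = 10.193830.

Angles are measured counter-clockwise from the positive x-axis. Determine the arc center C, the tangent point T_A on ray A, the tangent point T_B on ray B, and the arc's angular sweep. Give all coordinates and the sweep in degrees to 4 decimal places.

bisector direction at 145.5283° = (-0.824406,0.565999)
center distance |VC| = r/sin(θ/2) = 10.193830/sin(14.9489°) = 39.517483
C = V + |VC|·bis = (-4.5536,18.6501)
T_A = V + ((C−V)·d_A)·d_A = V + 38.1801·d_A = (3.1886,25.2812)
T_B = V + ((C−V)·d_B)·d_B = V + 38.1801·d_B = (-7.9602,9.0424)
sweep = 180° − θ = 150.1022°

center=(-4.5536,18.6501) T_A=(3.1886,25.2812) T_B=(-7.9602,9.0424) sweep=150.1022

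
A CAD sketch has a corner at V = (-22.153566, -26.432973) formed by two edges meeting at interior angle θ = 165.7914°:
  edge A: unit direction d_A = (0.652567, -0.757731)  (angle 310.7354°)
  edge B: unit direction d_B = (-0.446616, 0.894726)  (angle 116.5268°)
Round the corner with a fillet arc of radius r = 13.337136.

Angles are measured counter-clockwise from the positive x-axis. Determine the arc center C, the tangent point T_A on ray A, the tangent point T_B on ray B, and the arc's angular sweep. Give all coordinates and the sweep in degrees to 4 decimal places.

center=(-10.9629,-18.9891) T_A=(-21.0688,-27.6925) T_B=(-22.8960,-24.9457) sweep=14.2086

bisector direction at 33.6311° = (0.832621,0.553844)
center distance |VC| = r/sin(θ/2) = 13.337136/sin(82.8957°) = 13.440322
C = V + |VC|·bis = (-10.9629,-18.9891)
T_A = V + ((C−V)·d_A)·d_A = V + 1.6622·d_A = (-21.0688,-27.6925)
T_B = V + ((C−V)·d_B)·d_B = V + 1.6622·d_B = (-22.8960,-24.9457)
sweep = 180° − θ = 14.2086°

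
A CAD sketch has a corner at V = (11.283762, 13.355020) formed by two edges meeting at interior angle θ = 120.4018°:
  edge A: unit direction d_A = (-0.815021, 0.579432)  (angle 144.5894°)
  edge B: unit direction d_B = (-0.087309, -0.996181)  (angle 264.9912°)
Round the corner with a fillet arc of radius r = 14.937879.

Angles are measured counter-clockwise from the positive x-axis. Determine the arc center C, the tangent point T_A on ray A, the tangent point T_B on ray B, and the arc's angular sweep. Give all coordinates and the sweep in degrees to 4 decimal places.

bisector direction at 204.7903° = (-0.907848,-0.419298)
center distance |VC| = r/sin(θ/2) = 14.937879/sin(60.2009°) = 17.214035
C = V + |VC|·bis = (-4.3440,6.1372)
T_A = V + ((C−V)·d_A)·d_A = V + 8.5547·d_A = (4.3115,18.3119)
T_B = V + ((C−V)·d_B)·d_B = V + 8.5547·d_B = (10.5369,4.8330)
sweep = 180° − θ = 59.5982°

center=(-4.3440,6.1372) T_A=(4.3115,18.3119) T_B=(10.5369,4.8330) sweep=59.5982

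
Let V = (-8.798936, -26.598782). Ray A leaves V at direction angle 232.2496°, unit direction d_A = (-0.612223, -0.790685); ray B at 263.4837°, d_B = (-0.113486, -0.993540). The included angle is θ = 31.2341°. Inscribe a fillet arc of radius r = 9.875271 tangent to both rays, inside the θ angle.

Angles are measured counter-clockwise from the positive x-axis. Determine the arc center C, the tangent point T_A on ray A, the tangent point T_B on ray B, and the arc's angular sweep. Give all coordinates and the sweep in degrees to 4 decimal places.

bisector direction at 247.8666° = (-0.376764,-0.926309)
center distance |VC| = r/sin(θ/2) = 9.875271/sin(15.6171°) = 36.682895
C = V + |VC|·bis = (-22.6197,-60.5785)
T_A = V + ((C−V)·d_A)·d_A = V + 35.3287·d_A = (-30.4279,-54.5326)
T_B = V + ((C−V)·d_B)·d_B = V + 35.3287·d_B = (-12.8082,-61.6992)
sweep = 180° − θ = 148.7659°

center=(-22.6197,-60.5785) T_A=(-30.4279,-54.5326) T_B=(-12.8082,-61.6992) sweep=148.7659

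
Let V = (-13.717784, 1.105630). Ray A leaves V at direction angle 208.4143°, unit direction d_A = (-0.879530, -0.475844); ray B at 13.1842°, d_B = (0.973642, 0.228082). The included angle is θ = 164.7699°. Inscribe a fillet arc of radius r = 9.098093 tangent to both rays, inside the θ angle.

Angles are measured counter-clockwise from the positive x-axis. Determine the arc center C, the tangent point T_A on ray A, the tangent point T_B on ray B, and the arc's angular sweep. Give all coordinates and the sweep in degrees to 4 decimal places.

center=(-10.4584,-7.4752) T_A=(-14.7876,0.5268) T_B=(-12.5335,1.3831) sweep=15.2301

bisector direction at 290.7993° = (0.355095,-0.934830)
center distance |VC| = r/sin(θ/2) = 9.098093/sin(82.3850°) = 9.179045
C = V + |VC|·bis = (-10.4584,-7.4752)
T_A = V + ((C−V)·d_A)·d_A = V + 1.2164·d_A = (-14.7876,0.5268)
T_B = V + ((C−V)·d_B)·d_B = V + 1.2164·d_B = (-12.5335,1.3831)
sweep = 180° − θ = 15.2301°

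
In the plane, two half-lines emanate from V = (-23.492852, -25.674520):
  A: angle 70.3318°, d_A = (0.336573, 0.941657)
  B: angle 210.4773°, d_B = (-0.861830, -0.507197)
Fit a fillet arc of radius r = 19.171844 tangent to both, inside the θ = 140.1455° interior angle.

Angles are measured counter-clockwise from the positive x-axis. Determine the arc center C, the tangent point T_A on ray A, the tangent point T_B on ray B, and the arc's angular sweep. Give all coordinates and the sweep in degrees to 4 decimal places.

center=(-39.2068,-12.6769) T_A=(-21.1535,-19.1296) T_B=(-29.4829,-29.1998) sweep=39.8545

bisector direction at 140.4046° = (-0.770564,0.637363)
center distance |VC| = r/sin(θ/2) = 19.171844/sin(70.0727°) = 20.392842
C = V + |VC|·bis = (-39.2068,-12.6769)
T_A = V + ((C−V)·d_A)·d_A = V + 6.9504·d_A = (-21.1535,-19.1296)
T_B = V + ((C−V)·d_B)·d_B = V + 6.9504·d_B = (-29.4829,-29.1998)
sweep = 180° − θ = 39.8545°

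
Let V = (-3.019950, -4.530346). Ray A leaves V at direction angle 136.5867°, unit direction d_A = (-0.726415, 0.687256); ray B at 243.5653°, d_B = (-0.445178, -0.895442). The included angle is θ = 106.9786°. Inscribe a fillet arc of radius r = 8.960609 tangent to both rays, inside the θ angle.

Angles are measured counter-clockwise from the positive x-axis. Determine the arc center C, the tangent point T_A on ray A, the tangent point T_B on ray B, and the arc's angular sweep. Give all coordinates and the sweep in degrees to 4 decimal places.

bisector direction at 190.0760° = (-0.984577,-0.174954)
center distance |VC| = r/sin(θ/2) = 8.960609/sin(53.4893°) = 11.148561
C = V + |VC|·bis = (-13.9966,-6.4808)
T_A = V + ((C−V)·d_A)·d_A = V + 6.6331·d_A = (-7.8383,0.0283)
T_B = V + ((C−V)·d_B)·d_B = V + 6.6331·d_B = (-5.9729,-10.4699)
sweep = 180° − θ = 73.0214°

center=(-13.9966,-6.4808) T_A=(-7.8383,0.0283) T_B=(-5.9729,-10.4699) sweep=73.0214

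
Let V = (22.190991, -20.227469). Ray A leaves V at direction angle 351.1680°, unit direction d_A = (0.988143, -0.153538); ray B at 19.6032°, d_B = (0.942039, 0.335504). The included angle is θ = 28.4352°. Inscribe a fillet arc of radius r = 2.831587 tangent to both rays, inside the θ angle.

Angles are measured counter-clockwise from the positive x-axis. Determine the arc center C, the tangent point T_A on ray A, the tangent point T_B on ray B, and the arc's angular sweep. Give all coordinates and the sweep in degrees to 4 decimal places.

center=(33.6691,-19.1454) T_A=(33.2344,-21.9434) T_B=(32.7191,-16.4779) sweep=151.5648

bisector direction at 5.3856° = (0.995586,0.093858)
center distance |VC| = r/sin(θ/2) = 2.831587/sin(14.2176°) = 11.529021
C = V + |VC|·bis = (33.6691,-19.1454)
T_A = V + ((C−V)·d_A)·d_A = V + 11.1759·d_A = (33.2344,-21.9434)
T_B = V + ((C−V)·d_B)·d_B = V + 11.1759·d_B = (32.7191,-16.4779)
sweep = 180° − θ = 151.5648°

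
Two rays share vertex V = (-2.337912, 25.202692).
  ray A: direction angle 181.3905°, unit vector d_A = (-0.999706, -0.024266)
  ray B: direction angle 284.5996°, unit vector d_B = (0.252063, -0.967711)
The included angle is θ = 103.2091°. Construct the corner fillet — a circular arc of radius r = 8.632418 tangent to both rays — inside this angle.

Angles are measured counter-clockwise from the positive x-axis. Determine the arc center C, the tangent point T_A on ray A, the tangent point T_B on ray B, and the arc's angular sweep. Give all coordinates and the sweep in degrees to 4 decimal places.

center=(-8.9673,16.4068) T_A=(-9.1768,25.0367) T_B=(-0.6136,18.5827) sweep=76.7909

bisector direction at 232.9951° = (-0.601884,-0.798584)
center distance |VC| = r/sin(θ/2) = 8.632418/sin(51.6046°) = 11.014351
C = V + |VC|·bis = (-8.9673,16.4068)
T_A = V + ((C−V)·d_A)·d_A = V + 6.8409·d_A = (-9.1768,25.0367)
T_B = V + ((C−V)·d_B)·d_B = V + 6.8409·d_B = (-0.6136,18.5827)
sweep = 180° − θ = 76.7909°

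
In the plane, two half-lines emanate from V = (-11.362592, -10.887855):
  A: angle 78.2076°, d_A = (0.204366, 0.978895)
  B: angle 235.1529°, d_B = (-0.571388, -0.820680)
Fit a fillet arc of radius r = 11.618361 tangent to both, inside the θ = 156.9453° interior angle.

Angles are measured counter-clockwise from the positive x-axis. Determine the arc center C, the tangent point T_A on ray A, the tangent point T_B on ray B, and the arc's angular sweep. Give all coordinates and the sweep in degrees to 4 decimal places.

center=(-22.2515,-6.1939) T_A=(-10.8783,-8.5683) T_B=(-12.7165,-12.8325) sweep=23.0547

bisector direction at 156.6803° = (-0.918310,0.395862)
center distance |VC| = r/sin(θ/2) = 11.618361/sin(78.4727°) = 11.857534
C = V + |VC|·bis = (-22.2515,-6.1939)
T_A = V + ((C−V)·d_A)·d_A = V + 2.3696·d_A = (-10.8783,-8.5683)
T_B = V + ((C−V)·d_B)·d_B = V + 2.3696·d_B = (-12.7165,-12.8325)
sweep = 180° − θ = 23.0547°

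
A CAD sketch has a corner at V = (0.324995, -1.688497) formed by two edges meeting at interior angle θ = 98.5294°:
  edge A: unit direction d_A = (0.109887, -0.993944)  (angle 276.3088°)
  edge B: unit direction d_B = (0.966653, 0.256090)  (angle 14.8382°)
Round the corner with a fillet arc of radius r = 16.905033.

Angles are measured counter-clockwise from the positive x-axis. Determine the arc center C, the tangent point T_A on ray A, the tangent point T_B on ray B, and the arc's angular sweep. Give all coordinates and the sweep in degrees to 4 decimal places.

center=(18.7275,-14.3014) T_A=(1.9248,-16.1591) T_B=(14.3983,2.0399) sweep=81.4706

bisector direction at 325.5735° = (0.824852,-0.565349)
center distance |VC| = r/sin(θ/2) = 16.905033/sin(49.2647°) = 22.310030
C = V + |VC|·bis = (18.7275,-14.3014)
T_A = V + ((C−V)·d_A)·d_A = V + 14.5588·d_A = (1.9248,-16.1591)
T_B = V + ((C−V)·d_B)·d_B = V + 14.5588·d_B = (14.3983,2.0399)
sweep = 180° − θ = 81.4706°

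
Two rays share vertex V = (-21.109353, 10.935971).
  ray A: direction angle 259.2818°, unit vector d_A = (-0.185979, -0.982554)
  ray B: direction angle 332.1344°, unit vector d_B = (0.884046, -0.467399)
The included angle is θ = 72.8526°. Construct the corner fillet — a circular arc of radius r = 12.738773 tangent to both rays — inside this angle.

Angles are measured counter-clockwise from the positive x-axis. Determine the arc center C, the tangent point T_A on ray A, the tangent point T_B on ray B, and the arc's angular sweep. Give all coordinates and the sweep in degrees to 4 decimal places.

center=(-11.8032,-8.3939) T_A=(-24.3197,-6.0247) T_B=(-5.8491,2.8678) sweep=107.1474

bisector direction at 295.7081° = (0.433786,-0.901016)
center distance |VC| = r/sin(θ/2) = 12.738773/sin(36.4263°) = 21.453392
C = V + |VC|·bis = (-11.8032,-8.3939)
T_A = V + ((C−V)·d_A)·d_A = V + 17.2619·d_A = (-24.3197,-6.0247)
T_B = V + ((C−V)·d_B)·d_B = V + 17.2619·d_B = (-5.8491,2.8678)
sweep = 180° − θ = 107.1474°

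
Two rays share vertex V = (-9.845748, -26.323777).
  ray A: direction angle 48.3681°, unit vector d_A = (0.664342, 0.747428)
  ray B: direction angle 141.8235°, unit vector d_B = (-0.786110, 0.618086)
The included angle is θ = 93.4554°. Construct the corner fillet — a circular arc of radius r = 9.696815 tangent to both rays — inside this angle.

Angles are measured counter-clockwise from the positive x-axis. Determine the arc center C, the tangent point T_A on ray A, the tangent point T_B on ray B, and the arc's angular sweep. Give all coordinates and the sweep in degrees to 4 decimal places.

center=(-11.0287,-13.0585) T_A=(-3.7810,-19.5005) T_B=(-17.0221,-20.6813) sweep=86.5446

bisector direction at 95.0958° = (-0.088821,0.996048)
center distance |VC| = r/sin(θ/2) = 9.696815/sin(46.7277°) = 13.317894
C = V + |VC|·bis = (-11.0287,-13.0585)
T_A = V + ((C−V)·d_A)·d_A = V + 9.1290·d_A = (-3.7810,-19.5005)
T_B = V + ((C−V)·d_B)·d_B = V + 9.1290·d_B = (-17.0221,-20.6813)
sweep = 180° − θ = 86.5446°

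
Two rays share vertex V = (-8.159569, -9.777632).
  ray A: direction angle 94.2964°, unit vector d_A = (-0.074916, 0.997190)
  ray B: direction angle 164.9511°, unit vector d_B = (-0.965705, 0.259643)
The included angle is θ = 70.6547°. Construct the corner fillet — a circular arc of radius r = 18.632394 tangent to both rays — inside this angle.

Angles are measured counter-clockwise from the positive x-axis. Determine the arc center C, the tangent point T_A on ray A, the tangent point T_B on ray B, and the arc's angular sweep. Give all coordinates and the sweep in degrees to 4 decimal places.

bisector direction at 129.6238° = (-0.637743,0.770249)
center distance |VC| = r/sin(θ/2) = 18.632394/sin(35.3274°) = 32.222198
C = V + |VC|·bis = (-28.7091,15.0415)
T_A = V + ((C−V)·d_A)·d_A = V + 26.2889·d_A = (-10.1290,16.4373)
T_B = V + ((C−V)·d_B)·d_B = V + 26.2889·d_B = (-33.5468,-2.9519)
sweep = 180° − θ = 109.3453°

center=(-28.7091,15.0415) T_A=(-10.1290,16.4373) T_B=(-33.5468,-2.9519) sweep=109.3453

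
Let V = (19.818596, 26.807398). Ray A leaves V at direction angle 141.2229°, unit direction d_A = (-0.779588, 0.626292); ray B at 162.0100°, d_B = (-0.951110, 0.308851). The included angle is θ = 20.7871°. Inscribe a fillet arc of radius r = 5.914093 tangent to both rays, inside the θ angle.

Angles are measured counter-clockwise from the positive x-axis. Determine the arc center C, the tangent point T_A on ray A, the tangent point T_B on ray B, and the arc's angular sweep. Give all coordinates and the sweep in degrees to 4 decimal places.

center=(-9.0222,42.3909) T_A=(-5.3183,47.0014) T_B=(-10.8488,36.7659) sweep=159.2129

bisector direction at 151.6165° = (-0.879785,0.475372)
center distance |VC| = r/sin(θ/2) = 5.914093/sin(10.3935°) = 32.781691
C = V + |VC|·bis = (-9.0222,42.3909)
T_A = V + ((C−V)·d_A)·d_A = V + 32.2438·d_A = (-5.3183,47.0014)
T_B = V + ((C−V)·d_B)·d_B = V + 32.2438·d_B = (-10.8488,36.7659)
sweep = 180° − θ = 159.2129°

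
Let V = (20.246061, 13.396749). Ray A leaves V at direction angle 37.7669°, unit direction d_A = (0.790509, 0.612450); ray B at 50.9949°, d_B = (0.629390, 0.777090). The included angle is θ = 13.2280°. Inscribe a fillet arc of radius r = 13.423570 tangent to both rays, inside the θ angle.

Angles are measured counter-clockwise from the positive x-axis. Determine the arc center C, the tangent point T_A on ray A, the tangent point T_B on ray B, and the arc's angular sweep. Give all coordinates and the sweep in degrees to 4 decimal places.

center=(103.5410,94.9108) T_A=(111.7623,84.2994) T_B=(93.1097,103.3595) sweep=166.7720

bisector direction at 44.3809° = (0.714706,0.699425)
center distance |VC| = r/sin(θ/2) = 13.423570/sin(6.6140°) = 116.544406
C = V + |VC|·bis = (103.5410,94.9108)
T_A = V + ((C−V)·d_A)·d_A = V + 115.7688·d_A = (111.7623,84.2994)
T_B = V + ((C−V)·d_B)·d_B = V + 115.7688·d_B = (93.1097,103.3595)
sweep = 180° − θ = 166.7720°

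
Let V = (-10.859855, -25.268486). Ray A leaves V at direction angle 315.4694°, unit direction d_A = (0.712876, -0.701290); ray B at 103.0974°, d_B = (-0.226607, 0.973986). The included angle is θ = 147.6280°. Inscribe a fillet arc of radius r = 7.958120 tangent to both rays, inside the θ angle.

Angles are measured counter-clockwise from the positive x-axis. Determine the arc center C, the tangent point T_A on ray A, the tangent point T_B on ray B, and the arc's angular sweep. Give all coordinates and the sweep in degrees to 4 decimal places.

center=(-3.6322,-21.2153) T_A=(-9.2132,-26.8884) T_B=(-11.3833,-23.0186) sweep=32.3720

bisector direction at 29.2834° = (0.872211,0.489130)
center distance |VC| = r/sin(θ/2) = 7.958120/sin(73.8140°) = 8.286585
C = V + |VC|·bis = (-3.6322,-21.2153)
T_A = V + ((C−V)·d_A)·d_A = V + 2.3099·d_A = (-9.2132,-26.8884)
T_B = V + ((C−V)·d_B)·d_B = V + 2.3099·d_B = (-11.3833,-23.0186)
sweep = 180° − θ = 32.3720°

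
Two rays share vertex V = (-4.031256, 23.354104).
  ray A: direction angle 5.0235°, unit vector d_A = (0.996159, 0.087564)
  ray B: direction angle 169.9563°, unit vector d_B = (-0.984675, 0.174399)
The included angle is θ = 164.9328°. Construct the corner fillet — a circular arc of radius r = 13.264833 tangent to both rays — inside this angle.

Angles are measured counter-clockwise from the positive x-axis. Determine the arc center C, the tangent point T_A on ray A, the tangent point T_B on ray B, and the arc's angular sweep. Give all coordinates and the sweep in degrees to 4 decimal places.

bisector direction at 87.4899° = (0.043795,0.999041)
center distance |VC| = r/sin(θ/2) = 13.264833/sin(82.4664°) = 13.380330
C = V + |VC|·bis = (-3.4453,36.7216)
T_A = V + ((C−V)·d_A)·d_A = V + 1.7543·d_A = (-2.2837,23.5077)
T_B = V + ((C−V)·d_B)·d_B = V + 1.7543·d_B = (-5.7586,23.6600)
sweep = 180° − θ = 15.0672°

center=(-3.4453,36.7216) T_A=(-2.2837,23.5077) T_B=(-5.7586,23.6600) sweep=15.0672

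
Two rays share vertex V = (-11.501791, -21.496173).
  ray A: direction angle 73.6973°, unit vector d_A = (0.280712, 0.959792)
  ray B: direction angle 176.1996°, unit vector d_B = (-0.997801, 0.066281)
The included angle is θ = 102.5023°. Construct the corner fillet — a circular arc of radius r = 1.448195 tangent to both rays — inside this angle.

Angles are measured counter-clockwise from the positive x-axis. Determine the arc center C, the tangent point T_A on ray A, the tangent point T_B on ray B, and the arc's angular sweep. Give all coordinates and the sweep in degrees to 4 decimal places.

bisector direction at 124.9484° = (-0.572839,0.819668)
center distance |VC| = r/sin(θ/2) = 1.448195/sin(51.2512°) = 1.856905
C = V + |VC|·bis = (-12.5655,-19.9741)
T_A = V + ((C−V)·d_A)·d_A = V + 1.1623·d_A = (-11.1755,-20.3807)
T_B = V + ((C−V)·d_B)·d_B = V + 1.1623·d_B = (-12.6615,-21.4191)
sweep = 180° − θ = 77.4977°

center=(-12.5655,-19.9741) T_A=(-11.1755,-20.3807) T_B=(-12.6615,-21.4191) sweep=77.4977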